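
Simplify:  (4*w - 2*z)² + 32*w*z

4*(2*w + z)²

After expansion: 16*w² + 16*w*z + 4*z² — a perfect-square trinomial.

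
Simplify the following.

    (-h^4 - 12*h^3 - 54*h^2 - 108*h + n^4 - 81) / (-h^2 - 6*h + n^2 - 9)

Difference of fourth powers: factor out (n^2 - (h + 3)^2).

h^2 + 6*h + n^2 + 9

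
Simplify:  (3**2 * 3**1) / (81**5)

3**(-17)

3**2 = 3**2; 3**1 = 3**1; 81**5 = 3**20
Combine exponents: 3**(-17)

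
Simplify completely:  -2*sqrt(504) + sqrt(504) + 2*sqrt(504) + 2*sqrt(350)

16*sqrt(14)

2*sqrt(504) = 12*sqrt(14); sqrt(504) = 6*sqrt(14); 2*sqrt(504) = 12*sqrt(14); 2*sqrt(350) = 10*sqrt(14)
Combine: (-12 + 6 + 12 + 10)·sqrt(14) = 16*sqrt(14)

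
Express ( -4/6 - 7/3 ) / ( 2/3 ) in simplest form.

-9/2

Numerator: -4/6 - 7/3 = -3
Denominator: 2/3 = 2/3
Divide: (-3) · (3/2) = -9/2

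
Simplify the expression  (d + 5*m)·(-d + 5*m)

-d² + 25*m²

Difference of squares with P = 5*m, Q = d.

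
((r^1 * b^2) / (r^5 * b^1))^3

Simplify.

b^3/r^12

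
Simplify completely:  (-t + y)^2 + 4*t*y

(t + y)^2

Expand the square and combine the 4*t*y term.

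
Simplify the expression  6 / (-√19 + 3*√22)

Multiply numerator and denominator by √19 + 3*√22.
Denominator becomes 179; numerator becomes 6*√19 + 18*√22.

(6*√19 + 18*√22)/179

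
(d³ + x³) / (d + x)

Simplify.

d² - d*x + x²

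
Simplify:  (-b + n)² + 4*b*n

(b + n)²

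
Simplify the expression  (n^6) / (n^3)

Quotient: n^3

n^3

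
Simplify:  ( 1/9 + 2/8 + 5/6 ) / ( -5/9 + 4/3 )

Numerator: 1/9 + 2/8 + 5/6 = 43/36
Denominator: -5/9 + 4/3 = 7/9
Divide: (43/36) · (9/7) = 43/28

43/28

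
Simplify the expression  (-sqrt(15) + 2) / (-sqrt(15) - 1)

(-3*sqrt(15) + 17)/14

Multiply numerator and denominator by -1 + sqrt(15).
Denominator becomes -14; numerator becomes -17 + 3*sqrt(15).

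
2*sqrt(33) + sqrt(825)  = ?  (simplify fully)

2*sqrt(33) = 2*sqrt(33); sqrt(825) = 5*sqrt(33)
Combine: (2 + 5)·sqrt(33) = 7*sqrt(33)

7*sqrt(33)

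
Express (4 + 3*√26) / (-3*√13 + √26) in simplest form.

(-117*√2 - 78 - 12*√13 - 4*√26)/91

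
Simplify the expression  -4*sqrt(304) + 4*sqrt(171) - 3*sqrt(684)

-22*sqrt(19)

4*sqrt(304) = 16*sqrt(19); 4*sqrt(171) = 12*sqrt(19); 3*sqrt(684) = 18*sqrt(19)
Combine: (-16 + 12 - 18)·sqrt(19) = -22*sqrt(19)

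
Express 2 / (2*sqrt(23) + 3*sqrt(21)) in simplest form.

Multiply numerator and denominator by -2*sqrt(23) + 3*sqrt(21).
Denominator becomes 97; numerator becomes -4*sqrt(23) + 6*sqrt(21).

(-4*sqrt(23) + 6*sqrt(21))/97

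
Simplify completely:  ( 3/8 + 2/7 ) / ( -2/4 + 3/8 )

Numerator: 3/8 + 2/7 = 37/56
Denominator: -2/4 + 3/8 = -1/8
Divide: (37/56) · (-8) = -37/7

-37/7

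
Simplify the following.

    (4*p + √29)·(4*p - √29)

16*p² - 29

Product of conjugates: (P+Q)(P-Q) = P^2 - Q^2.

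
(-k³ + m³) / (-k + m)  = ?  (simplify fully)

k² + k*m + m²

m^3 - k^3 = (-k + m)(k² + k*m + m²).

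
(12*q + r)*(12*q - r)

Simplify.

Product of conjugates: (P+Q)(P-Q) = P**2 - Q**2.

144*q**2 - r**2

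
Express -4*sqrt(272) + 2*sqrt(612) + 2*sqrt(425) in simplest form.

6*sqrt(17)

4*sqrt(272) = 16*sqrt(17); 2*sqrt(612) = 12*sqrt(17); 2*sqrt(425) = 10*sqrt(17)
Combine: (-16 + 12 + 10)·sqrt(17) = 6*sqrt(17)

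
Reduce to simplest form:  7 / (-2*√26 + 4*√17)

(√26 + 2*√17)/12

Multiply numerator and denominator by 2*√26 + 4*√17.
Denominator becomes 168; numerator becomes 14*√26 + 28*√17.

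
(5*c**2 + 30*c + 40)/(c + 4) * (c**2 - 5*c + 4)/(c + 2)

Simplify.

5*c**2 - 25*c + 20

Factor: 5*c**2 + 30*c + 40 = 5*(c + 2)*(c + 4);  c**2 - 5*c + 4 = (c - 4)*(c - 1)
Cancel the common factors (c + 2), (c + 4).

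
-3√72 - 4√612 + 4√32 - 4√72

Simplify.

-24*√17 - 26*√2

3√72 = 18*√2; 4√612 = 24*√17; 4√32 = 16*√2; 4√72 = 24*√2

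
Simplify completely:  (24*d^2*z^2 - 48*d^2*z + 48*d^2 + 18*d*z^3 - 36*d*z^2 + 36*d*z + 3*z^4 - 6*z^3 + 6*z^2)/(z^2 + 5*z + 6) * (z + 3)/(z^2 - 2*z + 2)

(24*d^2 + 18*d*z + 3*z^2)/(z + 2)

Factor: 24*d^2*z^2 - 48*d^2*z + 48*d^2 + 18*d*z^3 - 36*d*z^2 + 36*d*z + 3*z^4 - 6*z^3 + 6*z^2 = 3*(2*d + z)*(z^2 - 2*z + 2)*(4*d + z);  z^2 + 5*z + 6 = (z + 3)*(z + 2)
Cancel the common factors (z^2 - 2*z + 2), (z + 3).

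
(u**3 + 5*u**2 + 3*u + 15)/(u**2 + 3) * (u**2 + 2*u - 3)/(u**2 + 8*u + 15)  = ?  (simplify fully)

u - 1

Factor: u**3 + 5*u**2 + 3*u + 15 = (u + 5)*(u**2 + 3);  u**2 + 2*u - 3 = (u + 3)*(u - 1);  u**2 + 8*u + 15 = (u + 3)*(u + 5)
Cancel the common factors (u**2 + 3), (u + 3), (u + 5).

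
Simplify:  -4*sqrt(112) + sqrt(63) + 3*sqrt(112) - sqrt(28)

-3*sqrt(7)

4*sqrt(112) = 16*sqrt(7); sqrt(63) = 3*sqrt(7); 3*sqrt(112) = 12*sqrt(7); sqrt(28) = 2*sqrt(7)
Combine: (-16 + 3 + 12 - 2)·sqrt(7) = -3*sqrt(7)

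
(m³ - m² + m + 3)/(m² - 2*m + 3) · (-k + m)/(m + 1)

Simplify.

Factor: m³ - m² + m + 3 = (m + 1)·(m² - 2*m + 3)
Cancel the common factors (m² - 2*m + 3), (m + 1).

-k + m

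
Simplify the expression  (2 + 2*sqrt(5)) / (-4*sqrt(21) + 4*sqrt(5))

Multiply numerator and denominator by 4*sqrt(5) + 4*sqrt(21).
Denominator becomes -256; numerator becomes 8*sqrt(5) + 8*sqrt(21) + 40 + 8*sqrt(105).

(-sqrt(105) - 5 - sqrt(21) - sqrt(5))/32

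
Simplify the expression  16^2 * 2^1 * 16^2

2^17

16^2 = 2^8; 2^1 = 2^1; 16^2 = 2^8
Combine exponents: 2^17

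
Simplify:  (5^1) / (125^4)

5^(-11)

5^1 = 5^1; 125^4 = 5^12
Combine exponents: 5^(-11)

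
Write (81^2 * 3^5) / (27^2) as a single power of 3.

3^7

81^2 = 3^8; 3^5 = 3^5; 27^2 = 3^6
Combine exponents: 3^7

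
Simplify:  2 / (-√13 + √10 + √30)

Group as (√10 + √30) - √13; multiply by (√10 + √30) + √13, then rationalise the remaining surd.

(-54*√13 - 14*√30 + 66*√10 + 40*√39)/471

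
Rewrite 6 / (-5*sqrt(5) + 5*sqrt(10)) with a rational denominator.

(6*sqrt(5) + 6*sqrt(10))/25

Multiply numerator and denominator by 5*sqrt(5) + 5*sqrt(10).
Denominator becomes 125; numerator becomes 30*sqrt(5) + 30*sqrt(10).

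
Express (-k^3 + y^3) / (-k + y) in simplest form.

k^2 + k*y + y^2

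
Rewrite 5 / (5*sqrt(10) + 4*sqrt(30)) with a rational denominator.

Multiply numerator and denominator by -5*sqrt(10) + 4*sqrt(30).
Denominator becomes 230; numerator becomes -25*sqrt(10) + 20*sqrt(30).

(-5*sqrt(10) + 4*sqrt(30))/46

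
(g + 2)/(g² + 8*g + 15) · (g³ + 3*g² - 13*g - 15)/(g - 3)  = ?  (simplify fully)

Factor: g² + 8*g + 15 = (g + 5)·(g + 3);  g³ + 3*g² - 13*g - 15 = (g + 5)·(g + 1)·(g - 3)
Cancel the common factors (g - 3), (g + 5).

(g² + 3*g + 2)/(g + 3)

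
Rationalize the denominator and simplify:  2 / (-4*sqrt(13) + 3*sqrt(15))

(-8*sqrt(13) - 6*sqrt(15))/73

Multiply numerator and denominator by 3*sqrt(15) + 4*sqrt(13).
Denominator becomes -73; numerator becomes 6*sqrt(15) + 8*sqrt(13).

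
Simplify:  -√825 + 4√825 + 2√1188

27*√33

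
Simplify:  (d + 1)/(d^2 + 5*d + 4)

1/(d + 4)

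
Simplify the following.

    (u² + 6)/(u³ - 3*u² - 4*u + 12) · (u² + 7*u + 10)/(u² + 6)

(u + 5)/(u² - 5*u + 6)

Factor: u³ - 3*u² - 4*u + 12 = (u - 2)·(u + 2)·(u - 3);  u² + 7*u + 10 = (u + 2)·(u + 5)
Cancel the common factors (u² + 6), (u + 2).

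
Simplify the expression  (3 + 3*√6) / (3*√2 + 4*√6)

Multiply numerator and denominator by -3*√2 + 4*√6.
Denominator becomes 78; numerator becomes -18*√3 - 9*√2 + 12*√6 + 72.

(-6*√3 - 3*√2 + 4*√6 + 24)/26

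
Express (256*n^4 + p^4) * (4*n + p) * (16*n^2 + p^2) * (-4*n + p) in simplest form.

(p+(4*n))(p-(4*n)) = -16*n^2 + p^2; continue pairing.

-65536*n^8 + p^8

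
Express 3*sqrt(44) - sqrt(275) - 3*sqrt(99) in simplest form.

3*sqrt(44) = 6*sqrt(11); sqrt(275) = 5*sqrt(11); 3*sqrt(99) = 9*sqrt(11)
Combine: (6 - 5 - 9)·sqrt(11) = -8*sqrt(11)

-8*sqrt(11)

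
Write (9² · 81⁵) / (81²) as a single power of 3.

3^16

9² = 3^4; 81⁵ = 3^20; 81² = 3^8
Combine exponents: 3^16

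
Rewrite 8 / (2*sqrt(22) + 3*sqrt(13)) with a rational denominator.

(-16*sqrt(22) + 24*sqrt(13))/29

Multiply numerator and denominator by -2*sqrt(22) + 3*sqrt(13).
Denominator becomes 29; numerator becomes -16*sqrt(22) + 24*sqrt(13).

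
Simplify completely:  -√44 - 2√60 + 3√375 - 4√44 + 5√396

11*√15 + 20*√11

√44 = 2*√11; 2√60 = 4*√15; 3√375 = 15*√15; 4√44 = 8*√11; 5√396 = 30*√11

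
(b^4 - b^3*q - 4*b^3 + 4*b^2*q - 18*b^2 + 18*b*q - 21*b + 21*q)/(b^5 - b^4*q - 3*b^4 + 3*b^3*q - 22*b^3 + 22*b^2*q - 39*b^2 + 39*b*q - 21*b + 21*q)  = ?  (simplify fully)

1/(b + 1)

Factor: b^4 - b^3*q - 4*b^3 + 4*b^2*q - 18*b^2 + 18*b*q - 21*b + 21*q = (b^2 + 3*b + 3)*(b - q)*(b - 7);  b^5 - b^4*q - 3*b^4 + 3*b^3*q - 22*b^3 + 22*b^2*q - 39*b^2 + 39*b*q - 21*b + 21*q = (b^2 + 3*b + 3)*(b + 1)*(b - 7)*(b - q)
Cancel the common factors (b^2 + 3*b + 3), (b - q), (b - 7).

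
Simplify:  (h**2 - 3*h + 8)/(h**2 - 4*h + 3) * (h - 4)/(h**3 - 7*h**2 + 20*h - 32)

1/(h**2 - 4*h + 3)

Factor: h**2 - 4*h + 3 = (h - 1)*(h - 3);  h**3 - 7*h**2 + 20*h - 32 = (h**2 - 3*h + 8)*(h - 4)
Cancel the common factors (h**2 - 3*h + 8), (h - 4).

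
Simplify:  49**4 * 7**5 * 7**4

7**17

49**4 = 7**8; 7**5 = 7**5; 7**4 = 7**4
Combine exponents: 7**17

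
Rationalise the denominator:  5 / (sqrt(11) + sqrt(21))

Multiply numerator and denominator by -sqrt(11) + sqrt(21).
Denominator becomes 10; numerator becomes -5*sqrt(11) + 5*sqrt(21).

(-sqrt(11) + sqrt(21))/2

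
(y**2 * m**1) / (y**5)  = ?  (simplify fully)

Quotient: (y**-3) * m**1

m/y**3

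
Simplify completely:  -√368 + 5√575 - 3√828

√368 = 4*√23; 5√575 = 25*√23; 3√828 = 18*√23
Combine: (-4 + 25 - 18)·√23 = 3*√23

3*√23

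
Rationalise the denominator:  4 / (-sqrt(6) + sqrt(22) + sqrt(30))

Group as (sqrt(22) + sqrt(30)) - sqrt(6); multiply by (sqrt(22) + sqrt(30)) + sqrt(6), then rationalise the remaining surd.

(-46*sqrt(6) - 2*sqrt(30) + 14*sqrt(22) + 12*sqrt(110))/131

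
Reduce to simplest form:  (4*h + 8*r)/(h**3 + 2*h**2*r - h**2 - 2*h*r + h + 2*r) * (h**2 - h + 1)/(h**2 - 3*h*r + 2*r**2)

Factor: 4*h + 8*r = 4*(h + 2*r);  h**3 + 2*h**2*r - h**2 - 2*h*r + h + 2*r = (h + 2*r)*(h**2 - h + 1);  h**2 - 3*h*r + 2*r**2 = (h - 2*r)*(h - r)
Cancel the common factors (h**2 - h + 1), (h + 2*r).

4/(h**2 - 3*h*r + 2*r**2)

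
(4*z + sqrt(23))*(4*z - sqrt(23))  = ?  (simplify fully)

Product of conjugates: (P+Q)(P-Q) = P^2 - Q^2.

16*z^2 - 23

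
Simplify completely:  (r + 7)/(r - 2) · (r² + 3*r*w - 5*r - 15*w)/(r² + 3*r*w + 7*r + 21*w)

(r - 5)/(r - 2)

Factor: r² + 3*r*w - 5*r - 15*w = (r + 3*w)·(r - 5);  r² + 3*r*w + 7*r + 21*w = (r + 3*w)·(r + 7)
Cancel the common factors (r + 7), (r + 3*w).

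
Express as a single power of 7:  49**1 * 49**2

7**6

49**1 = 7**2; 49**2 = 7**4
Combine exponents: 7**6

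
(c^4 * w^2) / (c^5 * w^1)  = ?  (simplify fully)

w/c

Quotient: (c^-1) * w^1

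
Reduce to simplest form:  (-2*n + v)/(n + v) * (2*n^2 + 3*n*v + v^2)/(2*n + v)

-2*n + v

Factor: 2*n^2 + 3*n*v + v^2 = (n + v)*(2*n + v)
Cancel the common factors (2*n + v), (n + v).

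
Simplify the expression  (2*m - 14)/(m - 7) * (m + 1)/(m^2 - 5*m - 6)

Factor: 2*m - 14 = 2*(m - 7);  m^2 - 5*m - 6 = (m + 1)*(m - 6)
Cancel the common factors (m - 7), (m + 1).

2/(m - 6)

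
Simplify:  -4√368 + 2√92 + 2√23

4√368 = 16*√23; 2√92 = 4*√23; 2√23 = 2*√23
Combine: (-16 + 4 + 2)·√23 = -10*√23

-10*√23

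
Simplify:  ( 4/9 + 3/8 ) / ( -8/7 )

Numerator: 4/9 + 3/8 = 59/72
Denominator: -8/7 = -8/7
Divide: (59/72) · (-7/8) = -413/576

-413/576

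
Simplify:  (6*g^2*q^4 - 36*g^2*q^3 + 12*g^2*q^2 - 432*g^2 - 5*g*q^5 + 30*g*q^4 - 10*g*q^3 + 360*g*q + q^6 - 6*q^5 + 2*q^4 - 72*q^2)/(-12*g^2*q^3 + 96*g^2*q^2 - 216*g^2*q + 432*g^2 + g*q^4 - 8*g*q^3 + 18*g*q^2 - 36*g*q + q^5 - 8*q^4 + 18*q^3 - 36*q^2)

Factor: 6*g^2*q^4 - 36*g^2*q^3 + 12*g^2*q^2 - 432*g^2 - 5*g*q^5 + 30*g*q^4 - 10*g*q^3 + 360*g*q + q^6 - 6*q^5 + 2*q^4 - 72*q^2 = (q - 6)*(-3*g + q)*(-2*g + q)*(q^2 - 2*q + 6)*(q + 2);  -12*g^2*q^3 + 96*g^2*q^2 - 216*g^2*q + 432*g^2 + g*q^4 - 8*g*q^3 + 18*g*q^2 - 36*g*q + q^5 - 8*q^4 + 18*q^3 - 36*q^2 = (4*g + q)*(-3*g + q)*(q^2 - 2*q + 6)*(q - 6)
Cancel the common factors (q^2 - 2*q + 6), (-3*g + q), (q - 6).

(-2*g*q - 4*g + q^2 + 2*q)/(4*g + q)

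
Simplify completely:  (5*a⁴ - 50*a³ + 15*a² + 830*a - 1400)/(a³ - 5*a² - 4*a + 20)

(5*a² - 15*a - 140)/(a + 2)

Factor: 5*a⁴ - 50*a³ + 15*a² + 830*a - 1400 = 5·(a - 5)·(a - 7)·(a - 2)·(a + 4);  a³ - 5*a² - 4*a + 20 = (a + 2)·(a - 5)·(a - 2)
Cancel the common factors (a - 2), (a - 5).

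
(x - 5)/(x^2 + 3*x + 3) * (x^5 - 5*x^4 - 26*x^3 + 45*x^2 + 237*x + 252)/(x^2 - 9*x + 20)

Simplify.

Factor: x^5 - 5*x^4 - 26*x^3 + 45*x^2 + 237*x + 252 = (x - 4)*(x + 3)*(x^2 + 3*x + 3)*(x - 7);  x^2 - 9*x + 20 = (x - 5)*(x - 4)
Cancel the common factors (x^2 + 3*x + 3), (x - 4), (x - 5).

x^2 - 4*x - 21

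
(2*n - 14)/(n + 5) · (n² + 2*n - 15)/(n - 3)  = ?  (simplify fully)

2*n - 14

Factor: 2*n - 14 = 2·(n - 7);  n² + 2*n - 15 = (n - 3)·(n + 5)
Cancel the common factors (n + 5), (n - 3).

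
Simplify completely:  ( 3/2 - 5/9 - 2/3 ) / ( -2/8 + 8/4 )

10/63

Numerator: 3/2 - 5/9 - 2/3 = 5/18
Denominator: -2/8 + 8/4 = 7/4
Divide: (5/18) · (4/7) = 10/63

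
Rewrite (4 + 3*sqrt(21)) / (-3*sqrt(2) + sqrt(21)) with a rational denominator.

(12*sqrt(2) + 4*sqrt(21) + 9*sqrt(42) + 63)/3

Multiply numerator and denominator by 3*sqrt(2) + sqrt(21).
Denominator becomes 3; numerator becomes 12*sqrt(2) + 4*sqrt(21) + 9*sqrt(42) + 63.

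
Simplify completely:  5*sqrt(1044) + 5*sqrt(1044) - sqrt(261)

5*sqrt(1044) = 30*sqrt(29); 5*sqrt(1044) = 30*sqrt(29); sqrt(261) = 3*sqrt(29)
Combine: (30 + 30 - 3)·sqrt(29) = 57*sqrt(29)

57*sqrt(29)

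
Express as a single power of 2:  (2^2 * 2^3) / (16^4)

2^2 = 2^2; 2^3 = 2^3; 16^4 = 2^16
Combine exponents: 2^(-11)

2^(-11)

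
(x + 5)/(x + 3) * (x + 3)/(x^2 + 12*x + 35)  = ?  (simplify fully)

Factor: x^2 + 12*x + 35 = (x + 7)*(x + 5)
Cancel the common factors (x + 3), (x + 5).

1/(x + 7)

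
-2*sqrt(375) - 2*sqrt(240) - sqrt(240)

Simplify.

-22*sqrt(15)

2*sqrt(375) = 10*sqrt(15); 2*sqrt(240) = 8*sqrt(15); sqrt(240) = 4*sqrt(15)
Combine: (-10 - 8 - 4)·sqrt(15) = -22*sqrt(15)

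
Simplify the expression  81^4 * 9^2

3^20

81^4 = 3^16; 9^2 = 3^4
Combine exponents: 3^20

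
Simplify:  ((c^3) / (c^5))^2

Inside the bracket: (c^-2)
Raise to the power 2: (c^-4)

c^(-4)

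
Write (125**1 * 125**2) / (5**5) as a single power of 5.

125**1 = 5**3; 125**2 = 5**6; 5**5 = 5**5
Combine exponents: 5**4

5**4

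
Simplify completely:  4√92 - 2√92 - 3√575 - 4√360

4√92 = 8*√23; 2√92 = 4*√23; 3√575 = 15*√23; 4√360 = 24*√10

-24*√10 - 11*√23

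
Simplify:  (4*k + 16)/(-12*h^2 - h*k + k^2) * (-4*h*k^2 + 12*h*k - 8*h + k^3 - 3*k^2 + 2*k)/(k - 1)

(4*k^2 + 8*k - 32)/(3*h + k)

Factor: 4*k + 16 = 4*(k + 4);  -12*h^2 - h*k + k^2 = (-4*h + k)*(3*h + k);  -4*h*k^2 + 12*h*k - 8*h + k^3 - 3*k^2 + 2*k = (k - 1)*(-4*h + k)*(k - 2)
Cancel the common factors (k - 1), (-4*h + k).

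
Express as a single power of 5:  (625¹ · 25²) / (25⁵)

625¹ = 5^4; 25² = 5^4; 25⁵ = 5^10
Combine exponents: 5^(-2)

5^(-2)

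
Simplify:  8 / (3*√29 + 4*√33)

(-24*√29 + 32*√33)/267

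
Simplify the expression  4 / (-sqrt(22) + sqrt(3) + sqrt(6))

(-52*sqrt(22) - 76*sqrt(6) - 100*sqrt(3) - 48*sqrt(11))/97

Group as (sqrt(3) + sqrt(6)) - sqrt(22); multiply by (sqrt(3) + sqrt(6)) + sqrt(22), then rationalise the remaining surd.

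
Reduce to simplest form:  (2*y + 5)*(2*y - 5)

4*y^2 - 25

Product of conjugates: (P+Q)(P-Q) = P^2 - Q^2.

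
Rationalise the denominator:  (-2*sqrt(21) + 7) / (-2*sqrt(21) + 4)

Multiply numerator and denominator by 4 + 2*sqrt(21).
Denominator becomes -68; numerator becomes -56 + 6*sqrt(21).

(-3*sqrt(21) + 28)/34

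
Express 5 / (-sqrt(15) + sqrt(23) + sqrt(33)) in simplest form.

(-41*sqrt(15) + 5*sqrt(33) + 25*sqrt(23) + 6*sqrt(1265))/271

Group as (sqrt(23) + sqrt(33)) - sqrt(15); multiply by (sqrt(23) + sqrt(33)) + sqrt(15), then rationalise the remaining surd.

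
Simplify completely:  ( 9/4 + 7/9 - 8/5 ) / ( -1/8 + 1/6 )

Numerator: 9/4 + 7/9 - 8/5 = 257/180
Denominator: -1/8 + 1/6 = 1/24
Divide: (257/180) · (24) = 514/15

514/15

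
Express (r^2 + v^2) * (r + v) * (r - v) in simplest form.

r^4 - v^4

Telescope via difference of squares: (r+v)(r-v) = r^2 - v^2, then repeat with the next factor.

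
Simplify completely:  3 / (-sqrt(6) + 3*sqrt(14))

Multiply numerator and denominator by sqrt(6) + 3*sqrt(14).
Denominator becomes 120; numerator becomes 3*sqrt(6) + 9*sqrt(14).

(sqrt(6) + 3*sqrt(14))/40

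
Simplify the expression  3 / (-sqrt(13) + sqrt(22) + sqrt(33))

(-21*sqrt(13) + sqrt(33) + 12*sqrt(22) + 11*sqrt(78))/190

Group as (sqrt(22) + sqrt(33)) - sqrt(13); multiply by (sqrt(22) + sqrt(33)) + sqrt(13), then rationalise the remaining surd.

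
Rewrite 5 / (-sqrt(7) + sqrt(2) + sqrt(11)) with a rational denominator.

Group as (sqrt(2) + sqrt(11)) - sqrt(7); multiply by (sqrt(2) + sqrt(11)) + sqrt(7), then rationalise the remaining surd.

(-15*sqrt(7) - 5*sqrt(11) + 40*sqrt(2) + 5*sqrt(154))/26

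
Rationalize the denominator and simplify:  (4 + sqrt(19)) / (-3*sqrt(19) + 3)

(-23 - 5*sqrt(19))/54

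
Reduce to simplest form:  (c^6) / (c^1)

Quotient: c^5

c^5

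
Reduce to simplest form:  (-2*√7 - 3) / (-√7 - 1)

(√7 + 11)/6

Multiply numerator and denominator by -1 + √7.
Denominator becomes -6; numerator becomes -11 - √7.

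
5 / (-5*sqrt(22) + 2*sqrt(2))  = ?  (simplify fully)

(-25*sqrt(22) - 10*sqrt(2))/542

Multiply numerator and denominator by 2*sqrt(2) + 5*sqrt(22).
Denominator becomes -542; numerator becomes 10*sqrt(2) + 25*sqrt(22).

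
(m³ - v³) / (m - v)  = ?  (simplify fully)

m^3 - v^3 = (m - v)(m² + m*v + v²).

m² + m*v + v²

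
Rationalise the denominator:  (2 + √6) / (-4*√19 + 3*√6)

(-2*√114 - 4*√19 - 9 - 3*√6)/125

Multiply numerator and denominator by 3*√6 + 4*√19.
Denominator becomes -250; numerator becomes 6*√6 + 18 + 8*√19 + 4*√114.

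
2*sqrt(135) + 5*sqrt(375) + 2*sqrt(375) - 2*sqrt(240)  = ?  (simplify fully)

33*sqrt(15)

2*sqrt(135) = 6*sqrt(15); 5*sqrt(375) = 25*sqrt(15); 2*sqrt(375) = 10*sqrt(15); 2*sqrt(240) = 8*sqrt(15)
Combine: (6 + 25 + 10 - 8)·sqrt(15) = 33*sqrt(15)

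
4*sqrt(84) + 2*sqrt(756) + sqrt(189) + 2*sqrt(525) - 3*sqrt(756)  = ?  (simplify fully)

15*sqrt(21)

4*sqrt(84) = 8*sqrt(21); 2*sqrt(756) = 12*sqrt(21); sqrt(189) = 3*sqrt(21); 2*sqrt(525) = 10*sqrt(21); 3*sqrt(756) = 18*sqrt(21)
Combine: (8 + 12 + 3 + 10 - 18)·sqrt(21) = 15*sqrt(21)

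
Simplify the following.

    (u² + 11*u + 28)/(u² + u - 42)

(u + 4)/(u - 6)

Factor: u² + 11*u + 28 = (u + 4)·(u + 7);  u² + u - 42 = (u + 7)·(u - 6)
Cancel the common factor (u + 7).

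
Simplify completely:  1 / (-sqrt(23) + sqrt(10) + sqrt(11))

(sqrt(23) + 11*sqrt(11) + 12*sqrt(10) + sqrt(2530))/218

Group as (sqrt(10) + sqrt(11)) - sqrt(23); multiply by (sqrt(10) + sqrt(11)) + sqrt(23), then rationalise the remaining surd.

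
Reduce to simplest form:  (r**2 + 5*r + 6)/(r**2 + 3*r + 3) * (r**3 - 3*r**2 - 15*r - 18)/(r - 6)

r**2 + 5*r + 6

Factor: r**2 + 5*r + 6 = (r + 2)*(r + 3);  r**3 - 3*r**2 - 15*r - 18 = (r**2 + 3*r + 3)*(r - 6)
Cancel the common factors (r**2 + 3*r + 3), (r - 6).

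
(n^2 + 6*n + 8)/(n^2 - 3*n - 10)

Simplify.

(n + 4)/(n - 5)

Factor: n^2 + 6*n + 8 = (n + 2)*(n + 4);  n^2 - 3*n - 10 = (n + 2)*(n - 5)
Cancel the common factor (n + 2).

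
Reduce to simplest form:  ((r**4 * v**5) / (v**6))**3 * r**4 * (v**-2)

Inside the bracket: r**4 * (v**-1)
Raise to the power 3: r**12 * (v**-3)
Multiply by r**4 * (v**-2): add exponents.

r**16/v**5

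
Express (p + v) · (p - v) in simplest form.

Pair the conjugate factors: (p+v)(p-v) = p² - v².

p² - v²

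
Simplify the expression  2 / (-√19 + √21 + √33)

(-70*√19 + 14*√33 + 62*√21 + 12*√1463)/1547

Group as (√21 + √33) - √19; multiply by (√21 + √33) + √19, then rationalise the remaining surd.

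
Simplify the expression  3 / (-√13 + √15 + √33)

(-105*√13 - 15*√33 + 93*√15 + 18*√715)/755

Group as (√15 + √33) - √13; multiply by (√15 + √33) + √13, then rationalise the remaining surd.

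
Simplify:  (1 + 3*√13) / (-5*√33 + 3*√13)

Multiply numerator and denominator by 3*√13 + 5*√33.
Denominator becomes -708; numerator becomes 3*√13 + 5*√33 + 117 + 15*√429.

(-15*√429 - 117 - 5*√33 - 3*√13)/708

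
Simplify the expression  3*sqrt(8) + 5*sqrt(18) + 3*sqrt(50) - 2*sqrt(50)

26*sqrt(2)

3*sqrt(8) = 6*sqrt(2); 5*sqrt(18) = 15*sqrt(2); 3*sqrt(50) = 15*sqrt(2); 2*sqrt(50) = 10*sqrt(2)
Combine: (6 + 15 + 15 - 10)·sqrt(2) = 26*sqrt(2)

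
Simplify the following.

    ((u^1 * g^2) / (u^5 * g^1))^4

g^4/u^16

Inside the bracket: (u^-4) * g^1
Raise to the power 4: (u^-16) * g^4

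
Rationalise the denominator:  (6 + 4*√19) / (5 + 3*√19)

(-√19 + 99)/73

Multiply numerator and denominator by -3*√19 + 5.
Denominator becomes -146; numerator becomes -198 + 2*√19.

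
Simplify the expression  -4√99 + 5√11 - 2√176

4√99 = 12*√11; 5√11 = 5*√11; 2√176 = 8*√11
Combine: (-12 + 5 - 8)·√11 = -15*√11

-15*√11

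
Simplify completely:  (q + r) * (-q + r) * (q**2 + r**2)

(r+q)(r-q) = -q**2 + r**2; continue pairing.

-q**4 + r**4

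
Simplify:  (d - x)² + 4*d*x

(d + x)²

After expansion: d² + 2*d*x + x² — a perfect-square trinomial.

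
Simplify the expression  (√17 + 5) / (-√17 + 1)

(-3*√17 - 11)/8

Multiply numerator and denominator by 1 + √17.
Denominator becomes -16; numerator becomes 22 + 6*√17.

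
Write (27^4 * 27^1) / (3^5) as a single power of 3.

27^4 = 3^12; 27^1 = 3^3; 3^5 = 3^5
Combine exponents: 3^10

3^10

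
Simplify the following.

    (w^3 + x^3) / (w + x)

w^2 - w*x + x^2

Apply the sum-of-cubes factorisation and cancel (w + x).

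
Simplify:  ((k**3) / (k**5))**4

Inside the bracket: (k**-2)
Raise to the power 4: (k**-8)

k**(-8)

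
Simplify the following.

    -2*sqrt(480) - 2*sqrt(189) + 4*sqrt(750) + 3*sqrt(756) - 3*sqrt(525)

2*sqrt(480) = 8*sqrt(30); 2*sqrt(189) = 6*sqrt(21); 4*sqrt(750) = 20*sqrt(30); 3*sqrt(756) = 18*sqrt(21); 3*sqrt(525) = 15*sqrt(21)

-3*sqrt(21) + 12*sqrt(30)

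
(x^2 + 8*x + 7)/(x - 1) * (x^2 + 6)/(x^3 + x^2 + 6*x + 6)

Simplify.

Factor: x^2 + 8*x + 7 = (x + 1)*(x + 7);  x^3 + x^2 + 6*x + 6 = (x + 1)*(x^2 + 6)
Cancel the common factors (x^2 + 6), (x + 1).

(x + 7)/(x - 1)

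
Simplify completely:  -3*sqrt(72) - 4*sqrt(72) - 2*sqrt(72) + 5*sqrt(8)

3*sqrt(72) = 18*sqrt(2); 4*sqrt(72) = 24*sqrt(2); 2*sqrt(72) = 12*sqrt(2); 5*sqrt(8) = 10*sqrt(2)
Combine: (-18 - 24 - 12 + 10)·sqrt(2) = -44*sqrt(2)

-44*sqrt(2)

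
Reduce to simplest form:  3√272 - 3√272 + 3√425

3√272 = 12*√17; 3√272 = 12*√17; 3√425 = 15*√17
Combine: (12 - 12 + 15)·√17 = 15*√17

15*√17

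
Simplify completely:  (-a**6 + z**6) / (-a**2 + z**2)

Difference of sixth powers: factor out (-a**2 + z**2).

a**4 + a**2*z**2 + z**4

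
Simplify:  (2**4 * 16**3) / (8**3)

2**7

2**4 = 2**4; 16**3 = 2**12; 8**3 = 2**9
Combine exponents: 2**7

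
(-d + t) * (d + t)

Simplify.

-d^2 + t^2

Telescope via difference of squares: (t+d)(t-d) = -d^2 + t^2.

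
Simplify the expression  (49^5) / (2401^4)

7^(-6)

49^5 = 7^10; 2401^4 = 7^16
Combine exponents: 7^(-6)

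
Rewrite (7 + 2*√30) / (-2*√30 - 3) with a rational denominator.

(-99 - 8*√30)/111

Multiply numerator and denominator by -3 + 2*√30.
Denominator becomes -111; numerator becomes 8*√30 + 99.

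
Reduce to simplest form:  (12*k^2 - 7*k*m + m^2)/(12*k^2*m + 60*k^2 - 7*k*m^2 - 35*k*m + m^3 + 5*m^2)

Factor: 12*k^2 - 7*k*m + m^2 = (-4*k + m)*(-3*k + m);  12*k^2*m + 60*k^2 - 7*k*m^2 - 35*k*m + m^3 + 5*m^2 = (m + 5)*(-4*k + m)*(-3*k + m)
Cancel the common factors (-4*k + m), (-3*k + m).

1/(m + 5)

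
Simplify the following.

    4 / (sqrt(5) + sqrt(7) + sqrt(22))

(-sqrt(770) - 5*sqrt(22) + 10*sqrt(7) + 12*sqrt(5))/5

Group as (sqrt(5) + sqrt(7)) + sqrt(22); multiply by (sqrt(5) + sqrt(7)) - sqrt(22), then rationalise the remaining surd.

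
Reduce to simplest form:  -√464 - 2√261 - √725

-15*√29

√464 = 4*√29; 2√261 = 6*√29; √725 = 5*√29
Combine: (-4 - 6 - 5)·√29 = -15*√29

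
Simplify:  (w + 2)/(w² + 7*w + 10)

Factor: w² + 7*w + 10 = (w + 2)·(w + 5)
Cancel the common factor (w + 2).

1/(w + 5)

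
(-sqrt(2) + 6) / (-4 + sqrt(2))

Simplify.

(-11 - sqrt(2))/7

Multiply numerator and denominator by -4 - sqrt(2).
Denominator becomes 14; numerator becomes -22 - 2*sqrt(2).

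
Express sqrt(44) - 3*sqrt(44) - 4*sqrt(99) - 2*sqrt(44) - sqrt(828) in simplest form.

-20*sqrt(11) - 6*sqrt(23)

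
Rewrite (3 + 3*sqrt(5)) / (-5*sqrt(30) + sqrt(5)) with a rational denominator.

Multiply numerator and denominator by sqrt(5) + 5*sqrt(30).
Denominator becomes -745; numerator becomes 3*sqrt(5) + 15 + 15*sqrt(30) + 75*sqrt(6).

(-75*sqrt(6) - 15*sqrt(30) - 15 - 3*sqrt(5))/745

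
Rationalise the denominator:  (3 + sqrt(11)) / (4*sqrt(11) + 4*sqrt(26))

(-11 - 3*sqrt(11) + 3*sqrt(26) + sqrt(286))/60

Multiply numerator and denominator by -4*sqrt(26) + 4*sqrt(11).
Denominator becomes -240; numerator becomes -4*sqrt(286) - 12*sqrt(26) + 12*sqrt(11) + 44.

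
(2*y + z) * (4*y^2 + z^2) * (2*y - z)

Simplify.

16*y^4 - z^4

Telescope via difference of squares: ((2*y)+z)((2*y)-z) = 4*y^2 - z^2, then repeat with the next factor.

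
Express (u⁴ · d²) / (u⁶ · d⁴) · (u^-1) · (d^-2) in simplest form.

1/(d⁴*u³)

Quotient: (u^-2) · (d^-2)
Multiply by (u^-1) · (d^-2): add exponents.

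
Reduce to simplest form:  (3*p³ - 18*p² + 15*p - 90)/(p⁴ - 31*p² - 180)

3/(p + 6)

Factor: 3*p³ - 18*p² + 15*p - 90 = 3·(p² + 5)·(p - 6);  p⁴ - 31*p² - 180 = (p + 6)·(p - 6)·(p² + 5)
Cancel the common factors (p² + 5), (p - 6).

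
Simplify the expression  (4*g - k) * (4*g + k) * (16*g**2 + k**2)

Telescope via difference of squares: ((4*g)+k)((4*g)-k) = 16*g**2 - k**2, then repeat with the next factor.

256*g**4 - k**4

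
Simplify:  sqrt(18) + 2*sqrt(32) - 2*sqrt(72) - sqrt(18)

sqrt(18) = 3*sqrt(2); 2*sqrt(32) = 8*sqrt(2); 2*sqrt(72) = 12*sqrt(2); sqrt(18) = 3*sqrt(2)
Combine: (3 + 8 - 12 - 3)·sqrt(2) = -4*sqrt(2)

-4*sqrt(2)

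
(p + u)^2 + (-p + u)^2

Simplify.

2*p^2 + 2*u^2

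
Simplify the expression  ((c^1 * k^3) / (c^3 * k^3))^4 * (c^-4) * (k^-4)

Inside the bracket: (c^-2)
Raise to the power 4: (c^-8)
Multiply by (c^-4) * (k^-4): add exponents.

1/(c^12*k^4)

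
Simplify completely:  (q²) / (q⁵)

Quotient: (q^-3)

q^(-3)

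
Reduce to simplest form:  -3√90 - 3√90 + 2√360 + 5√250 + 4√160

3√90 = 9*√10; 3√90 = 9*√10; 2√360 = 12*√10; 5√250 = 25*√10; 4√160 = 16*√10
Combine: (-9 - 9 + 12 + 25 + 16)·√10 = 35*√10

35*√10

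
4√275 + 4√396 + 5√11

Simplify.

4√275 = 20*√11; 4√396 = 24*√11; 5√11 = 5*√11
Combine: (20 + 24 + 5)·√11 = 49*√11

49*√11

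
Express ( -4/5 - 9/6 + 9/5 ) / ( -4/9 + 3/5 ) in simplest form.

Numerator: -4/5 - 9/6 + 9/5 = -1/2
Denominator: -4/9 + 3/5 = 7/45
Divide: (-1/2) · (45/7) = -45/14

-45/14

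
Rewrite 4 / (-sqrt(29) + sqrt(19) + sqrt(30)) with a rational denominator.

Group as (sqrt(19) + sqrt(30)) - sqrt(29); multiply by (sqrt(19) + sqrt(30)) + sqrt(29), then rationalise the remaining surd.

(-10*sqrt(29) + 9*sqrt(30) + 20*sqrt(19) + sqrt(16530))/235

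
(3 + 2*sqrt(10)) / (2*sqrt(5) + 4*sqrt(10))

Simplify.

(-10*sqrt(2) - 3*sqrt(5) + 6*sqrt(10) + 40)/70

Multiply numerator and denominator by -2*sqrt(5) + 4*sqrt(10).
Denominator becomes 140; numerator becomes -20*sqrt(2) - 6*sqrt(5) + 12*sqrt(10) + 80.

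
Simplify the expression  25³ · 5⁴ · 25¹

5^12

25³ = 5^6; 5⁴ = 5^4; 25¹ = 5^2
Combine exponents: 5^12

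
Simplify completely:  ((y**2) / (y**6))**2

y**(-8)

Inside the bracket: (y**-4)
Raise to the power 2: (y**-8)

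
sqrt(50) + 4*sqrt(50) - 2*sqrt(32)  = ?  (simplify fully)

17*sqrt(2)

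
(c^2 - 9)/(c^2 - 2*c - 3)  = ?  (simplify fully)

Factor: c^2 - 9 = (c - 3)*(c + 3);  c^2 - 2*c - 3 = (c + 1)*(c - 3)
Cancel the common factor (c - 3).

(c + 3)/(c + 1)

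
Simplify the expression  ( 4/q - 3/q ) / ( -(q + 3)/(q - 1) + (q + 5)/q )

(q - 1)/(q - 5)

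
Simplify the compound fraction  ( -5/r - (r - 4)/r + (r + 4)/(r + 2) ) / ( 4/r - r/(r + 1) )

(-r**2 + r + 2)/(r**3 - 2*r**2 - 12*r - 8)

Numerator: -5/r - (r - 4)/r + (r + 4)/(r + 2) = (r - 2)/(r**2 + 2*r)
Denominator: 4/r - r/(r + 1) = (-r**2 + 4*r + 4)/(r**2 + r)
Divide: ((r - 2)/(r**2 + 2*r)) · ((r**2 + r)/(-r**2 + 4*r + 4)) = (-r**2 + r + 2)/(r**3 - 2*r**2 - 12*r - 8)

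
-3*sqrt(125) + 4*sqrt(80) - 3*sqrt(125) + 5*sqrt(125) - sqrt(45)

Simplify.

3*sqrt(125) = 15*sqrt(5); 4*sqrt(80) = 16*sqrt(5); 3*sqrt(125) = 15*sqrt(5); 5*sqrt(125) = 25*sqrt(5); sqrt(45) = 3*sqrt(5)
Combine: (-15 + 16 - 15 + 25 - 3)·sqrt(5) = 8*sqrt(5)

8*sqrt(5)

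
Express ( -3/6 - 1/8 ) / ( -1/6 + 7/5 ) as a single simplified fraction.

-75/148

Numerator: -3/6 - 1/8 = -5/8
Denominator: -1/6 + 7/5 = 37/30
Divide: (-5/8) · (30/37) = -75/148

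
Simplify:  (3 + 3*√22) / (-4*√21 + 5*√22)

(12*√21 + 15*√22 + 12*√462 + 330)/214

Multiply numerator and denominator by 4*√21 + 5*√22.
Denominator becomes 214; numerator becomes 12*√21 + 15*√22 + 12*√462 + 330.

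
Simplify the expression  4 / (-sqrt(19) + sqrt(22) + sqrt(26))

Group as (sqrt(22) + sqrt(26)) - sqrt(19); multiply by (sqrt(22) + sqrt(26)) + sqrt(19), then rationalise the remaining surd.

(-116*sqrt(19) + 60*sqrt(26) + 92*sqrt(22) + 16*sqrt(2717))/1447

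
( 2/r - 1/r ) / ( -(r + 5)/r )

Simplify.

-1/(r + 5)

Numerator: 2/r - 1/r = 1/r
Denominator: -(r + 5)/r = (-r - 5)/r
Divide: (1/r) · (r/(-r - 5)) = -1/(r + 5)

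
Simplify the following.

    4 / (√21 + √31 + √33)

(-24*√2387 + 76*√33 + 92*√31 + 172*√21)/2243

Group as (√21 + √33) + √31; multiply by (√21 + √33) - √31, then rationalise the remaining surd.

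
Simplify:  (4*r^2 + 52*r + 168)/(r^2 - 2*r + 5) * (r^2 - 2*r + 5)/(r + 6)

Factor: 4*r^2 + 52*r + 168 = 4*(r + 7)*(r + 6)
Cancel the common factors (r^2 - 2*r + 5), (r + 6).

4*r + 28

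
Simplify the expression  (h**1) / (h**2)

1/h

Quotient: (h**-1)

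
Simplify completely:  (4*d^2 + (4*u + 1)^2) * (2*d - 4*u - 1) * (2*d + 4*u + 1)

16*d^4 - 256*u^4 - 256*u^3 - 96*u^2 - 16*u - 1

Telescope via difference of squares: ((2*d)+(4*u + 1))((2*d)-(4*u + 1)) = 4*d^2 - 16*u^2 - 8*u - 1, then repeat with the next factor.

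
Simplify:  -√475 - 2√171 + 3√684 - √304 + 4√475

23*√19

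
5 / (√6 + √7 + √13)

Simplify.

Group as (√6 + √7) + √13; multiply by (√6 + √7) - √13, then rationalise the remaining surd.

(-5*√546 + 30*√7 + 35*√6)/84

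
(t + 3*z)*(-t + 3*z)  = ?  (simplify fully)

Difference of squares with P = 3*z, Q = t.

-t^2 + 9*z^2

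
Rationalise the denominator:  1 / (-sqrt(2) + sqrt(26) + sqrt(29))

(-53*sqrt(2) - sqrt(29) + 5*sqrt(26) + 4*sqrt(377))/207

Group as (sqrt(26) + sqrt(29)) - sqrt(2); multiply by (sqrt(26) + sqrt(29)) + sqrt(2), then rationalise the remaining surd.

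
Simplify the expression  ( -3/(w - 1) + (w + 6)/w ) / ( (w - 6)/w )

(w² + 2*w - 6)/(w² - 7*w + 6)

Numerator: -3/(w - 1) + (w + 6)/w = (w² + 2*w - 6)/(w² - w)
Denominator: (w - 6)/w = (w - 6)/w
Divide: ((w² + 2*w - 6)/(w² - w)) · (w/(w - 6)) = (w² + 2*w - 6)/(w² - 7*w + 6)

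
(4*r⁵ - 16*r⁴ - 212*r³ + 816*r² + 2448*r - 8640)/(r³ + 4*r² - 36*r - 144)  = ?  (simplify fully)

4*r² - 32*r + 60

Factor: 4*r⁵ - 16*r⁴ - 212*r³ + 816*r² + 2448*r - 8640 = 4·(r - 5)·(r - 3)·(r + 4)·(r + 6)·(r - 6);  r³ + 4*r² - 36*r - 144 = (r + 6)·(r + 4)·(r - 6)
Cancel the common factors (r + 4), (r - 6), (r + 6).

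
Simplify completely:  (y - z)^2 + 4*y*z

Expanding gives y^2 + 2*y*z + z^2, a perfect square.

(y + z)^2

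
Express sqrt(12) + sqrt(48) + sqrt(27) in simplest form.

9*sqrt(3)

sqrt(12) = 2*sqrt(3); sqrt(48) = 4*sqrt(3); sqrt(27) = 3*sqrt(3)
Combine: (2 + 4 + 3)·sqrt(3) = 9*sqrt(3)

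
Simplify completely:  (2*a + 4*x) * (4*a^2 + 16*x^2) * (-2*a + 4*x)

Pair the conjugate factors: ((4*x)+(2*a))((4*x)-(2*a)) = -4*a^2 + 16*x^2, then repeat with the next factor.

-16*a^4 + 256*x^4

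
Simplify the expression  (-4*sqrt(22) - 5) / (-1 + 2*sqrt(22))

Multiply numerator and denominator by -2*sqrt(22) - 1.
Denominator becomes -87; numerator becomes 14*sqrt(22) + 181.

(-181 - 14*sqrt(22))/87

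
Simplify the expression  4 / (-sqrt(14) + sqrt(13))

-4*sqrt(14) - 4*sqrt(13)

Multiply numerator and denominator by sqrt(13) + sqrt(14).
Denominator becomes -1; numerator becomes 4*sqrt(13) + 4*sqrt(14).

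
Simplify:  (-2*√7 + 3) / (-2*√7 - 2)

(-5*√7 + 17)/12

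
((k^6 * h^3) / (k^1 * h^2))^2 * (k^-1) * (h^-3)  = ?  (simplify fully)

Inside the bracket: k^5 * h^1
Raise to the power 2: k^10 * h^2
Multiply by (k^-1) * (h^-3): add exponents.

k^9/h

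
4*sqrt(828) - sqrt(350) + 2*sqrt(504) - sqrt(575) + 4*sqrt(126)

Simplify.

4*sqrt(828) = 24*sqrt(23); sqrt(350) = 5*sqrt(14); 2*sqrt(504) = 12*sqrt(14); sqrt(575) = 5*sqrt(23); 4*sqrt(126) = 12*sqrt(14)

19*sqrt(14) + 19*sqrt(23)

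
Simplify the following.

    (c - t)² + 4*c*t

Expand the square and combine the 4*c*t term.

(c + t)²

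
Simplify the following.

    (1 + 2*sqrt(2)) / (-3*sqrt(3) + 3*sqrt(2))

Multiply numerator and denominator by 3*sqrt(2) + 3*sqrt(3).
Denominator becomes -9; numerator becomes 3*sqrt(2) + 3*sqrt(3) + 12 + 6*sqrt(6).

(-2*sqrt(6) - 4 - sqrt(3) - sqrt(2))/3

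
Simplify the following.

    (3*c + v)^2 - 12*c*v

After expansion: 9*c^2 - 6*c*v + v^2 — a perfect-square trinomial.

(3*c - v)^2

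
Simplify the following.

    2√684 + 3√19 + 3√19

2√684 = 12*√19; 3√19 = 3*√19; 3√19 = 3*√19
Combine: (12 + 3 + 3)·√19 = 18*√19

18*√19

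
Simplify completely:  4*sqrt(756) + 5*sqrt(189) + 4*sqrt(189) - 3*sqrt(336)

4*sqrt(756) = 24*sqrt(21); 5*sqrt(189) = 15*sqrt(21); 4*sqrt(189) = 12*sqrt(21); 3*sqrt(336) = 12*sqrt(21)
Combine: (24 + 15 + 12 - 12)·sqrt(21) = 39*sqrt(21)

39*sqrt(21)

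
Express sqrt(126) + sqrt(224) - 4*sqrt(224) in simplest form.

sqrt(126) = 3*sqrt(14); sqrt(224) = 4*sqrt(14); 4*sqrt(224) = 16*sqrt(14)
Combine: (3 + 4 - 16)·sqrt(14) = -9*sqrt(14)

-9*sqrt(14)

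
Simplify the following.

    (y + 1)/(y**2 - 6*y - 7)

Factor: y**2 - 6*y - 7 = (y + 1)*(y - 7)
Cancel the common factor (y + 1).

1/(y - 7)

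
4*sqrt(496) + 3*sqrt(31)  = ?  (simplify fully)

19*sqrt(31)

4*sqrt(496) = 16*sqrt(31); 3*sqrt(31) = 3*sqrt(31)
Combine: (16 + 3)·sqrt(31) = 19*sqrt(31)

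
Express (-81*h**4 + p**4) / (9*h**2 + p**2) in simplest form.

-9*h**2 + p**2

-81*h**4 + p**4 factors as (-3*h + p)*(3*h + p)*(9*h**2 + p**2).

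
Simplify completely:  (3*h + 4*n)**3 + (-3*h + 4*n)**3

Only the even-power cross terms survive.

216*h**2*n + 128*n**3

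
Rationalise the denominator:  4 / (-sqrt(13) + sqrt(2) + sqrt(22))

Group as (sqrt(2) + sqrt(22)) - sqrt(13); multiply by (sqrt(2) + sqrt(22)) + sqrt(13), then rationalise the remaining surd.

(-44*sqrt(13) - 28*sqrt(22) + 132*sqrt(2) + 16*sqrt(143))/55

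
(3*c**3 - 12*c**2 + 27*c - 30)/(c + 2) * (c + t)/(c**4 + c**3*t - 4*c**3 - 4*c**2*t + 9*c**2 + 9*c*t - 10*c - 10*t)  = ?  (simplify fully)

3/(c + 2)

Factor: 3*c**3 - 12*c**2 + 27*c - 30 = 3*(c - 2)*(c**2 - 2*c + 5);  c**4 + c**3*t - 4*c**3 - 4*c**2*t + 9*c**2 + 9*c*t - 10*c - 10*t = (c + t)*(c - 2)*(c**2 - 2*c + 5)
Cancel the common factors (c**2 - 2*c + 5), (c - 2), (c + t).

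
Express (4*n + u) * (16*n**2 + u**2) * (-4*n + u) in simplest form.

(u+(4*n))(u-(4*n)) = -16*n**2 + u**2; continue pairing.

-256*n**4 + u**4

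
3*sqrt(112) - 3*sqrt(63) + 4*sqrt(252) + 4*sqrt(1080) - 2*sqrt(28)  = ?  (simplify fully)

23*sqrt(7) + 24*sqrt(30)

3*sqrt(112) = 12*sqrt(7); 3*sqrt(63) = 9*sqrt(7); 4*sqrt(252) = 24*sqrt(7); 4*sqrt(1080) = 24*sqrt(30); 2*sqrt(28) = 4*sqrt(7)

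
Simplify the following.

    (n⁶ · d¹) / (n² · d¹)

n⁴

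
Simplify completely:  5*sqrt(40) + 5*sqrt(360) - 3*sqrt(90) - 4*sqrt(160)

5*sqrt(40) = 10*sqrt(10); 5*sqrt(360) = 30*sqrt(10); 3*sqrt(90) = 9*sqrt(10); 4*sqrt(160) = 16*sqrt(10)
Combine: (10 + 30 - 9 - 16)·sqrt(10) = 15*sqrt(10)

15*sqrt(10)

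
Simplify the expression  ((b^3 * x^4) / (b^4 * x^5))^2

Inside the bracket: (b^-1) * (x^-1)
Raise to the power 2: (b^-2) * (x^-2)

1/(b^2*x^2)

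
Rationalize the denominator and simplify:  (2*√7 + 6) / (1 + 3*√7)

(18 + 8*√7)/31

Multiply numerator and denominator by -3*√7 + 1.
Denominator becomes -62; numerator becomes -16*√7 - 36.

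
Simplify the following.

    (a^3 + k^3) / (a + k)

a^2 - a*k + k^2

Apply the sum-of-cubes factorisation and cancel (a + k).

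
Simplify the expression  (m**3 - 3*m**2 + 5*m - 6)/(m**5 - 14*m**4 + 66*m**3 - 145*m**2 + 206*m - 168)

Factor: m**3 - 3*m**2 + 5*m - 6 = (m**2 - m + 3)*(m - 2);  m**5 - 14*m**4 + 66*m**3 - 145*m**2 + 206*m - 168 = (m - 4)*(m - 2)*(m**2 - m + 3)*(m - 7)
Cancel the common factors (m**2 - m + 3), (m - 2).

1/(m**2 - 11*m + 28)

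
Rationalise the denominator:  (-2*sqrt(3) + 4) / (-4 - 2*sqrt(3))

Multiply numerator and denominator by -4 + 2*sqrt(3).
Denominator becomes 4; numerator becomes -28 + 16*sqrt(3).

-7 + 4*sqrt(3)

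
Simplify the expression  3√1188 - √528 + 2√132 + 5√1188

48*√33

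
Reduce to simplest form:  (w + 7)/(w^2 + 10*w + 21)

1/(w + 3)

Factor: w^2 + 10*w + 21 = (w + 7)*(w + 3)
Cancel the common factor (w + 7).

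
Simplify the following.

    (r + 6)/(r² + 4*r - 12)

1/(r - 2)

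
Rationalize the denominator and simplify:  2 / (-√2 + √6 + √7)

Group as (√6 + √7) - √2; multiply by (√6 + √7) + √2, then rationalise the remaining surd.

(-22*√2 + 2*√7 + 6*√6 + 8*√21)/47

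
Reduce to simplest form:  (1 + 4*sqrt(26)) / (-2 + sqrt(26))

Multiply numerator and denominator by -sqrt(26) - 2.
Denominator becomes -22; numerator becomes -106 - 9*sqrt(26).

(9*sqrt(26) + 106)/22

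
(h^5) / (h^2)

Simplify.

h^3

Quotient: h^3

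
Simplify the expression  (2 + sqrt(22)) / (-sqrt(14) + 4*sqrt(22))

(sqrt(14) + sqrt(77) + 4*sqrt(22) + 44)/169

Multiply numerator and denominator by sqrt(14) + 4*sqrt(22).
Denominator becomes 338; numerator becomes 2*sqrt(14) + 2*sqrt(77) + 8*sqrt(22) + 88.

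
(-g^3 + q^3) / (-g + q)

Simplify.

g^2 + g*q + q^2

q^3 - g^3 = (-g + q)(g^2 + g*q + q^2).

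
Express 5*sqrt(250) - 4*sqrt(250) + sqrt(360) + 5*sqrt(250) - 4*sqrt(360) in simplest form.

5*sqrt(250) = 25*sqrt(10); 4*sqrt(250) = 20*sqrt(10); sqrt(360) = 6*sqrt(10); 5*sqrt(250) = 25*sqrt(10); 4*sqrt(360) = 24*sqrt(10)
Combine: (25 - 20 + 6 + 25 - 24)·sqrt(10) = 12*sqrt(10)

12*sqrt(10)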